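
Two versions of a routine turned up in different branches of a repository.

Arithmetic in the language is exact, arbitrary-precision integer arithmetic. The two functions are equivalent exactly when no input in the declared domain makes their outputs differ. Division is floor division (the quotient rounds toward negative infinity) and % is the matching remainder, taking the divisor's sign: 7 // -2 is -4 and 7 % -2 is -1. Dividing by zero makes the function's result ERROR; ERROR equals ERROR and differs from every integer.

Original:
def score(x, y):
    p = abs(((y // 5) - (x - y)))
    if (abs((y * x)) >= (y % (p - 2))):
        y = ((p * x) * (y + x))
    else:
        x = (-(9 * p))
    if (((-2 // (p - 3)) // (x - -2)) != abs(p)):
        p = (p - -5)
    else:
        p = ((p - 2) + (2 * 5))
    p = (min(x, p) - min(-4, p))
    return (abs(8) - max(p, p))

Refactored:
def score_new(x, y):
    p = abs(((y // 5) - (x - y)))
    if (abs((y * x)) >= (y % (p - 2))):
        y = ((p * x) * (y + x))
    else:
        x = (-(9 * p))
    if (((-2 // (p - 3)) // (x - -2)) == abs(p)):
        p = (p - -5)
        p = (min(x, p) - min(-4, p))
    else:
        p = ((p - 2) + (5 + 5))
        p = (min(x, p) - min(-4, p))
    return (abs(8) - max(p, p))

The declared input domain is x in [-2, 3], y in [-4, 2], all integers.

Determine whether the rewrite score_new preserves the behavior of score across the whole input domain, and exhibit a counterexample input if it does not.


Equivalent. The suspicious edit (`(((-2 // (p - 3)) // (x - -2)) != abs(p))` became `(((-2 // (p - 3)) // (x - -2)) == abs(p))`) never changes the result for any input inside the declared domain.
Across all 42 domain points the two functions coincide.
One worked example (x=-2, y=-2) — score: p becomes 1; next (abs((y * x)) >= (y % (p - 2))) evaluates to true; next y becomes 8; next hits division by zero so the output is ERROR; score_new: p becomes 1; next (abs((y * x)) >= (y % (p - 2))) evaluates to true; next y becomes 8; next hits division by zero so the output is ERROR; agreement on ERROR.
verdict: equivalent


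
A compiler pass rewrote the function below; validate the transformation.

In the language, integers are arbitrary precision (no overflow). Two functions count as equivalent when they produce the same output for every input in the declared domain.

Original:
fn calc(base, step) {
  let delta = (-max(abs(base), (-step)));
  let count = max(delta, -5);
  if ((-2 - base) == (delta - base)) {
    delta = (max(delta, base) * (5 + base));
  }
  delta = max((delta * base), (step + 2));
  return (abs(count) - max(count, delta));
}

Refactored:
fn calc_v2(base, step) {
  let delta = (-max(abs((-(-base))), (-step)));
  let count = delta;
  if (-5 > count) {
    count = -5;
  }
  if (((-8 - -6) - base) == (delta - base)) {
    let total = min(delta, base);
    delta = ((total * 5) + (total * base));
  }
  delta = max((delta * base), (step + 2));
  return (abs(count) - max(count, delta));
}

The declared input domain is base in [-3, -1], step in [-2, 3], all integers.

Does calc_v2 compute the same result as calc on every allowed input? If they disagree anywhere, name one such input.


base=-1, step=-2 yields -2 from calc but -6 from calc_v2.
verdict: not equivalent; witness: base=-1, step=-2


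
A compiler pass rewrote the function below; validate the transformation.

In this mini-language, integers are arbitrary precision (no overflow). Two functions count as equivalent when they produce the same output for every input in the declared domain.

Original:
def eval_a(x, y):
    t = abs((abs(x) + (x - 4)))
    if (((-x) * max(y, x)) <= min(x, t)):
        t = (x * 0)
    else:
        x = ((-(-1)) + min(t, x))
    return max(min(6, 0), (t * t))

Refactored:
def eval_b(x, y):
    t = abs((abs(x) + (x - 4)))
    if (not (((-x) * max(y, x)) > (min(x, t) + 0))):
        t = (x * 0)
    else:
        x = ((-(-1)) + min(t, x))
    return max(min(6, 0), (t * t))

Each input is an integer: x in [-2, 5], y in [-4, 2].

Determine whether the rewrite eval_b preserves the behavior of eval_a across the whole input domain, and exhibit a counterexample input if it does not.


Reading the diff, among the changes: constant usage differs; and boolean connective usage differs; and comparison usage differs; and arithmetic usage differs.
One worked example (x=3, y=0) — eval_a: t := 2 | (((-x) * max(y, x)) <= min(x, t)): true | t := 0 | result 0; eval_b: t := 2 | (not (((-x) * max(y, x)) > (min(x, t) + 0))): true | t := 0 | result 0; agreement on 0.
Checked all 56 inputs in the declared domain: the outputs agree on every one.
verdict: equivalent


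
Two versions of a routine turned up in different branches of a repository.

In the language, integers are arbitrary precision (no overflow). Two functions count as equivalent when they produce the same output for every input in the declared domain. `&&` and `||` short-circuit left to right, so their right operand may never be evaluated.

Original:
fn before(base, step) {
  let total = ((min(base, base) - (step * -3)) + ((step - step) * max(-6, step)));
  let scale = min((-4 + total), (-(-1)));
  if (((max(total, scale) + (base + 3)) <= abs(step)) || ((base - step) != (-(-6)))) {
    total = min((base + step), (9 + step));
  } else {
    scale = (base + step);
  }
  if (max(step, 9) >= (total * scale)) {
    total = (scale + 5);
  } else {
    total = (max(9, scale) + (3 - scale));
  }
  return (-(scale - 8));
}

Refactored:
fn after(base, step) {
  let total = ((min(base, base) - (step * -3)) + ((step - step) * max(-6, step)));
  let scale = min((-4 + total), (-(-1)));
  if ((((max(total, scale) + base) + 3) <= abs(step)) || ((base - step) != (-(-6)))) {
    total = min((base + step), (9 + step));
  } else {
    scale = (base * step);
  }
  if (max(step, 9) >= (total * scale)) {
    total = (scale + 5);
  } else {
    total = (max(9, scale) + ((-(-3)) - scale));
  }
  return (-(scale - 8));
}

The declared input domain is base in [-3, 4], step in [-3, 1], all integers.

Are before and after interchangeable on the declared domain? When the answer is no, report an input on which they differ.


Evaluate both at base=4, step=-2.
before: total becomes -2; next scale becomes -6; next (((max(total, scale) + (base + 3)) <= abs(step)) || ((base - step) != (-(-6)))) evaluates to false; next scale becomes 2; next (max(step, 9) >= (total * scale)) evaluates to true; next total becomes 7; next final value 6
after: total becomes -2; next scale becomes -6; next ((((max(total, scale) + base) + 3) <= abs(step)) || ((base - step) != (-(-6)))) evaluates to false; next scale becomes -8; next (max(step, 9) >= (total * scale)) evaluates to false; next total becomes 20; next final value 16
6 and 16 differ, so these are not the same function on this domain.
verdict: not equivalent; witness: base=4, step=-2


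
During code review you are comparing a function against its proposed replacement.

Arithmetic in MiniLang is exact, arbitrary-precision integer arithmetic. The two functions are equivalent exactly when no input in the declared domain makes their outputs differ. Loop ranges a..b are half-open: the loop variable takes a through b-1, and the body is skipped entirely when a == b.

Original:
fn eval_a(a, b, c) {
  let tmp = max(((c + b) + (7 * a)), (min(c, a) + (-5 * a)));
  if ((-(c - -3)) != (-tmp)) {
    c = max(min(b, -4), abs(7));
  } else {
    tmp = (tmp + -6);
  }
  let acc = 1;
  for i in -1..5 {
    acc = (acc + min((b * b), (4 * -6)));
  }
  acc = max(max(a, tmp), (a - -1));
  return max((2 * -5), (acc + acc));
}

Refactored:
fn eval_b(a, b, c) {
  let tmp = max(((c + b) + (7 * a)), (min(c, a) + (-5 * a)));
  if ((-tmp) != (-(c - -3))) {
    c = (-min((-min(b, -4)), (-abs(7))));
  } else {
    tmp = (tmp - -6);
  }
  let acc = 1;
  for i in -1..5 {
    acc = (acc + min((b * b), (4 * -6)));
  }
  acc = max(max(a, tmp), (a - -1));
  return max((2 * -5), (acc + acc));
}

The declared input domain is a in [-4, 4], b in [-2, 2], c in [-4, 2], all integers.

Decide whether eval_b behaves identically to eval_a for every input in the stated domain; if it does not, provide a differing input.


Try a=-1, b=-2, c=1.
eval_a: tmp = 4; ((-(c - -3)) != (-tmp)) -> false; tmp = -2; acc = 1; [i=-1]; acc = -23; [i=0]; acc = -47; [i=1]; acc = -71; [i=2]; acc = -95; [i=3]; acc = -119; [i=4]; acc = -143; acc = 0; return 0
eval_b: tmp = 4; ((-tmp) != (-(c - -3))) -> false; tmp = 10; acc = 1; [i=-1]; acc = -23; [i=0]; acc = -47; [i=1]; acc = -71; [i=2]; acc = -95; [i=3]; acc = -119; [i=4]; acc = -143; acc = 10; return 20
0 against 20: the behavior changed.
verdict: not equivalent; witness: a=-1, b=-2, c=1


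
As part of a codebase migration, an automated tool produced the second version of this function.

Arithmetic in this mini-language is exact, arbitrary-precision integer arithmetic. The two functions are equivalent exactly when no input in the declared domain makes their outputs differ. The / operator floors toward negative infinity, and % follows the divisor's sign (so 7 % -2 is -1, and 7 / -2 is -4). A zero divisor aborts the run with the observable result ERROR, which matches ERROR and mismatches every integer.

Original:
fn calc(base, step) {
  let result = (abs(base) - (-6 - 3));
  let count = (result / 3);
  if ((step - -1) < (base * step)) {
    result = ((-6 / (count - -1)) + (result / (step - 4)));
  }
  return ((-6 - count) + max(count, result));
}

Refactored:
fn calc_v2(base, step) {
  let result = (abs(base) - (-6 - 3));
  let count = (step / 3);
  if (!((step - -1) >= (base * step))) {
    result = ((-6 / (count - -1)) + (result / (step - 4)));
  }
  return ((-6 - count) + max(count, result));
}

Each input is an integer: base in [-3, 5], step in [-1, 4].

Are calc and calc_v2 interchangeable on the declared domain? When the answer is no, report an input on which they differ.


Consider the input base=-3, step=-1.
calc: result := 12 | count := 4 | ((step - -1) < (base * step)): true | result := -5 | result -6
calc_v2: result := 12 | count := -1 | (!((step - -1) >= (base * step))): true | divide-by-zero, output ERROR
-6 and ERROR differ, so these are not the same function on this domain.
verdict: not equivalent; witness: base=-3, step=-1


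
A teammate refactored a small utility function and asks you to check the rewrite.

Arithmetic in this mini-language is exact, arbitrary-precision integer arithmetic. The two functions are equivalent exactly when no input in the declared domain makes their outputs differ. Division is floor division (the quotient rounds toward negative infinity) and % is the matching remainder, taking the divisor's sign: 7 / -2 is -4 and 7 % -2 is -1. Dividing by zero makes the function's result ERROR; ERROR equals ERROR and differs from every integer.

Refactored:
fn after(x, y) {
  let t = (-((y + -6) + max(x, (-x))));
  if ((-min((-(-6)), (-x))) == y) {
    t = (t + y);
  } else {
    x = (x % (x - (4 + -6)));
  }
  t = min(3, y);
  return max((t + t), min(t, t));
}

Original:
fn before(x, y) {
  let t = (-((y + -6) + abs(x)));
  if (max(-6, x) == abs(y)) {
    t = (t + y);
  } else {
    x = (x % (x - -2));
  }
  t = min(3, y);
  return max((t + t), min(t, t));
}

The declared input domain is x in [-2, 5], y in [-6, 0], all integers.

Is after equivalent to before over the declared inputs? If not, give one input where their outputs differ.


Take x=-2, y=-2.
before: t = 6; (max(-6, x) == abs(y)) -> false; division by zero -> ERROR
after: t = 6; ((-min((-(-6)), (-x))) == y) -> true; t = 4; t = -2; return -2
ERROR vs -2 — the two versions disagree here.
verdict: not equivalent; witness: x=-2, y=-2


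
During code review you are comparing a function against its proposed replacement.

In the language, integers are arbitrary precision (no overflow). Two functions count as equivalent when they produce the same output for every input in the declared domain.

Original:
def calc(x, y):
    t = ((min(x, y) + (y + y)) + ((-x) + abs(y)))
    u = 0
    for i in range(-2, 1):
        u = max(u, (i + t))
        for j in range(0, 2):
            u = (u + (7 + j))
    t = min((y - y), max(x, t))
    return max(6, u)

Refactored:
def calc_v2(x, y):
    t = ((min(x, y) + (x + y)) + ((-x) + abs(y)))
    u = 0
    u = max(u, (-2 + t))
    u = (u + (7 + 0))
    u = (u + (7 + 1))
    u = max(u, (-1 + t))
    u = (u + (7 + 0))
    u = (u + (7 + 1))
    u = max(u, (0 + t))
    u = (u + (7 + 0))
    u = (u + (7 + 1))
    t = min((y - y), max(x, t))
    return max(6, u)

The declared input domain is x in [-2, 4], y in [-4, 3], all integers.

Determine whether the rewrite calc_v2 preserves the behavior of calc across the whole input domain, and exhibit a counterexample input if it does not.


There is a counterexample at x=-2, y=1: 46 on one side, 45 on the other.
calc: t := 3 | u := 0 | iter i=-2: | u := 1 | iter j=0: | u := 8 | iter j=1: | u := 16 | iter i=-1: | u := 16 | iter j=0: | u := 23 | iter j=1: | u := 31 | iter i=0: | u := 31 | iter j=0: | u := 38 | iter j=1: | u := 46 | t := 0 | result 46
calc_v2: t := 0 | u := 0 | u := 0 | u := 7 | u := 15 | u := 15 | u := 22 | u := 30 | u := 30 | u := 37 | u := 45 | t := 0 | result 45
verdict: not equivalent; witness: x=-2, y=1


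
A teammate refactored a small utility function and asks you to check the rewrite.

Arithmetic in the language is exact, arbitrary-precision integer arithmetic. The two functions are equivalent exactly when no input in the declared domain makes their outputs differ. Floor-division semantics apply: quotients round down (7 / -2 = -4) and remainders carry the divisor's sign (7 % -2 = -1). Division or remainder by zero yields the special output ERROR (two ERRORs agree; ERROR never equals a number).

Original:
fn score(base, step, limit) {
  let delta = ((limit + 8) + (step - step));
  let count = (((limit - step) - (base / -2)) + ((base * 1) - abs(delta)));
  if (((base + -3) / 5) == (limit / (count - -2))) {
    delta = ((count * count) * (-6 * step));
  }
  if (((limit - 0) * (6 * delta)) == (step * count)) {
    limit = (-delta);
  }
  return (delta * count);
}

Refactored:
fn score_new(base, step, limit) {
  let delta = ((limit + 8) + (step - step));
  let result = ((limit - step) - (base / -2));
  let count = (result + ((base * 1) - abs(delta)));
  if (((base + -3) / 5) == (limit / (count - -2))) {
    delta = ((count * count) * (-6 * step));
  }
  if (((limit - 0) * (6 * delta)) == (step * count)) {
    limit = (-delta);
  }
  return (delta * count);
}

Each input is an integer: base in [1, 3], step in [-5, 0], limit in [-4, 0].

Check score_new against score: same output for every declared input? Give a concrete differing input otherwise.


Differences: statement counts differ, and local variable names differ — yet all 90 inputs agree.
verdict: equivalent


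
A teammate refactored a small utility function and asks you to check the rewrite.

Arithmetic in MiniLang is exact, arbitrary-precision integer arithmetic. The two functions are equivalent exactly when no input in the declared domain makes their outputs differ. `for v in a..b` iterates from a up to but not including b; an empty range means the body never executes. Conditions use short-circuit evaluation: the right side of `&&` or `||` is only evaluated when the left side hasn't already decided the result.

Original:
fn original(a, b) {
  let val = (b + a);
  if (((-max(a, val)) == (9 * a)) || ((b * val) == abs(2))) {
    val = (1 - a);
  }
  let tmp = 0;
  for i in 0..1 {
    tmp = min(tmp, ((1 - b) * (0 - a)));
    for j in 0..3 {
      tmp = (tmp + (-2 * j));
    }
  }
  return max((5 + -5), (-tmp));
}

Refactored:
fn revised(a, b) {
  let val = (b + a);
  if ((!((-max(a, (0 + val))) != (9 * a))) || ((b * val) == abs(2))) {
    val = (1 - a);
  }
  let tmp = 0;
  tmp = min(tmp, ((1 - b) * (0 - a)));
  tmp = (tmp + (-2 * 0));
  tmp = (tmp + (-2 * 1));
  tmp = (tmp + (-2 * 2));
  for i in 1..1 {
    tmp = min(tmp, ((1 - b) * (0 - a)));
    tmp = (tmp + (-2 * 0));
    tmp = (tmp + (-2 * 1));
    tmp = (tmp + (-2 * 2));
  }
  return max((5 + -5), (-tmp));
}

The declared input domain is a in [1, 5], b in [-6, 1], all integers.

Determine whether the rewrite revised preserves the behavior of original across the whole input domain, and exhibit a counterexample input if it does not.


Differences: boolean connective usage differs; constant usage differs; min/max/abs usage differs; loop structure differs; local variable names differ; arithmetic usage differs; comparison usage differs; statement counts differ — yet all 40 inputs agree.
verdict: equivalent


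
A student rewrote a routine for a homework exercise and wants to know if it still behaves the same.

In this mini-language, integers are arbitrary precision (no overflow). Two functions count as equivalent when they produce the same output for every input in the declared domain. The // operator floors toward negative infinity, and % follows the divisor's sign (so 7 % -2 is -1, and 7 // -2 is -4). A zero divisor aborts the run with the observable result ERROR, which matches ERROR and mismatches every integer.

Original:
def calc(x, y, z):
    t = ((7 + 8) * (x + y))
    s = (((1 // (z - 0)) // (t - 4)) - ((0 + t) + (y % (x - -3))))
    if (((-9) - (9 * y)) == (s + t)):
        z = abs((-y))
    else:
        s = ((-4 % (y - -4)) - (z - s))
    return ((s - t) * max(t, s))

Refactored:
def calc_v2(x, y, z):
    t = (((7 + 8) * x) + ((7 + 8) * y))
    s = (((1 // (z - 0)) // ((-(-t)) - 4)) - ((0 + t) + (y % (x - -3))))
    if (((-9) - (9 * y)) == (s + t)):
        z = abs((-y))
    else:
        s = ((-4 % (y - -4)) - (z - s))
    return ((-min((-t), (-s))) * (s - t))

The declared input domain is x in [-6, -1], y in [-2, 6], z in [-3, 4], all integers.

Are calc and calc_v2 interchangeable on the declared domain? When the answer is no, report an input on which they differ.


Changes here: min/max/abs usage differs; also constant usage differs; also arithmetic usage differs; the full 432-point sweep finds no disagreement.
verdict: equivalent


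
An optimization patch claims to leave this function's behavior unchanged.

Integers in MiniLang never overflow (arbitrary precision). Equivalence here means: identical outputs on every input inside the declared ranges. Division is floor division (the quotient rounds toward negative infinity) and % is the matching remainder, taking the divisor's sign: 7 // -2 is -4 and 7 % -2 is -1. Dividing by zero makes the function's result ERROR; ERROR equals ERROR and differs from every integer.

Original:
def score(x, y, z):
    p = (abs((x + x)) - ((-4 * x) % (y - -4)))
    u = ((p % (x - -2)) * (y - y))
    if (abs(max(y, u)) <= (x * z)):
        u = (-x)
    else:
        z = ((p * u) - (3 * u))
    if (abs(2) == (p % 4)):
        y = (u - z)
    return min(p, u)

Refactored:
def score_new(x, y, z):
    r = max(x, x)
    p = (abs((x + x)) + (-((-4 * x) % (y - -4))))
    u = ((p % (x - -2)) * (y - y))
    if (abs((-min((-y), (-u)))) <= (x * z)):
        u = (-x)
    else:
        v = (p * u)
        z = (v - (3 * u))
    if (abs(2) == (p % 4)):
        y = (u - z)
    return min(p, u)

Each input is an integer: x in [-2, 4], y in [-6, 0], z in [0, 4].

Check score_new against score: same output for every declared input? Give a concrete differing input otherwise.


Differences: local variable names differ; and statement counts differ; and arithmetic usage differs; and min/max/abs usage differs — yet all 245 inputs agree.
verdict: equivalent


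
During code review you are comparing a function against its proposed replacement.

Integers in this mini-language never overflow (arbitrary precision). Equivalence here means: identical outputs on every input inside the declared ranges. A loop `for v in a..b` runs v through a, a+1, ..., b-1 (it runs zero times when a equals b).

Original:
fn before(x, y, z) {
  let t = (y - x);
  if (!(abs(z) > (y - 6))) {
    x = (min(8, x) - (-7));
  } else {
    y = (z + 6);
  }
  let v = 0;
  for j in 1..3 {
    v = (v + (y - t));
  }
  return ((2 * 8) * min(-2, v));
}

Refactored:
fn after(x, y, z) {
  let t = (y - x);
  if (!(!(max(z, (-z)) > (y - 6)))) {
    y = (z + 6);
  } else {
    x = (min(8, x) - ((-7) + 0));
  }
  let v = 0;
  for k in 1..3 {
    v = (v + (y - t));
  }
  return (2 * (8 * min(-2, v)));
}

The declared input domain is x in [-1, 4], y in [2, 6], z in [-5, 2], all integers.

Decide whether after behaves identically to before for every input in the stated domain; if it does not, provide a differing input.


Changes here: arithmetic usage differs, plus boolean connective usage differs, plus constant usage differs, plus local variable names differ, plus min/max/abs usage differs; the full 240-point sweep finds no disagreement.
verdict: equivalent


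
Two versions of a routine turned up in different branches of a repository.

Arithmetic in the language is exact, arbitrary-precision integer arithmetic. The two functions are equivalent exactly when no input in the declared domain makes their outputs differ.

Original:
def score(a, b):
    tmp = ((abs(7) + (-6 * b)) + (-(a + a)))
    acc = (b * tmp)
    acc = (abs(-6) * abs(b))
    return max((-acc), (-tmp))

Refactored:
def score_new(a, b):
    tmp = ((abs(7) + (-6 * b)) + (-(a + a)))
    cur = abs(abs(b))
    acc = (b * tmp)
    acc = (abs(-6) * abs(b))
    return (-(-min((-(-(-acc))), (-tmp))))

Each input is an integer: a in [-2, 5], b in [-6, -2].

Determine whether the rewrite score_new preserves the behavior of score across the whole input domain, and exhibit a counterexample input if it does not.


Not equivalent: a=-2, b=-6 separates them (-36 vs -47).
score: tmp = 47; acc = -282; acc = 36; return -36
score_new: tmp = 47; cur = 6; acc = -282; acc = 36; return -47
verdict: not equivalent; witness: a=-2, b=-6


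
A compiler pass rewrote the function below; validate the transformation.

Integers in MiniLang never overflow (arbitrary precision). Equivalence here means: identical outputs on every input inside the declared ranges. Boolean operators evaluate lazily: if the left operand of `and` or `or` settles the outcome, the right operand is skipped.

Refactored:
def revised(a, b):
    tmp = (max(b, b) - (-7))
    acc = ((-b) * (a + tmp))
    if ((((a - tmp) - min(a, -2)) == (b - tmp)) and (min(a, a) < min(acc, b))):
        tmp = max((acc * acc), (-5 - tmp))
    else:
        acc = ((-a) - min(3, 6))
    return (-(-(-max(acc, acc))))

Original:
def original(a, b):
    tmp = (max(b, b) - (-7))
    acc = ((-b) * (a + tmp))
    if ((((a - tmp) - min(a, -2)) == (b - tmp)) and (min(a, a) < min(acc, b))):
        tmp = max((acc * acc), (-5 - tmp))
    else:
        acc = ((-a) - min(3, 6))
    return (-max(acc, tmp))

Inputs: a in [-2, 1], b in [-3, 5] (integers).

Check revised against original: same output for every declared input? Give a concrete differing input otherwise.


a=-2, b=-3 yields -4 from original but 1 from revised.
verdict: not equivalent; witness: a=-2, b=-3


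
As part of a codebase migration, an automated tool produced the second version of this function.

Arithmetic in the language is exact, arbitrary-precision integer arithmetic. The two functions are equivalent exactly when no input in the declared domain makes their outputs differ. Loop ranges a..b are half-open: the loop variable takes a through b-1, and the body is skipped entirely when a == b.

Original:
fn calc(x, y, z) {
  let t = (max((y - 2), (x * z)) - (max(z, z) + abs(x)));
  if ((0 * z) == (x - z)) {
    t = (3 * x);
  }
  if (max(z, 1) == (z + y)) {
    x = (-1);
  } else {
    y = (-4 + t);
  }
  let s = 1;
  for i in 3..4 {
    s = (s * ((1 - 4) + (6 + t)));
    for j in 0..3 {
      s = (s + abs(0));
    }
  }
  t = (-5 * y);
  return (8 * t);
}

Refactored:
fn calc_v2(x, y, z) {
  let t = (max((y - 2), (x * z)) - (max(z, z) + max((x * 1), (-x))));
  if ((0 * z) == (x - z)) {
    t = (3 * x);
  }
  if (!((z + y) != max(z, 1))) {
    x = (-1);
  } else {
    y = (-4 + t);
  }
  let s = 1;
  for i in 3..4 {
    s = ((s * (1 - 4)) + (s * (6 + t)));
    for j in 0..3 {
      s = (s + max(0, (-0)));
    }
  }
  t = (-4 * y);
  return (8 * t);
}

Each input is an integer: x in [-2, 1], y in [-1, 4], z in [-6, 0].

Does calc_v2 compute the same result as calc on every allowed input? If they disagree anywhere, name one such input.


Evaluate both at x=-2, y=-1, z=-6.
calc: t=16, then ((0 * z) == (x - z)) is false, then (max(z, 1) == (z + y)) is false, then y=12, then s=1, then (i=3), then s=19, then (j=0), then s=19, then (j=1), then s=19, then (j=2), then s=19, then t=-60, then returns -480
calc_v2: t=16, then ((0 * z) == (x - z)) is false, then (!((z + y) != max(z, 1))) is false, then y=12, then s=1, then (i=3), then s=19, then (j=0), then s=19, then (j=1), then s=19, then (j=2), then s=19, then t=-48, then returns -384
-480 against -384: the behavior changed.
verdict: not equivalent; witness: x=-2, y=-1, z=-6


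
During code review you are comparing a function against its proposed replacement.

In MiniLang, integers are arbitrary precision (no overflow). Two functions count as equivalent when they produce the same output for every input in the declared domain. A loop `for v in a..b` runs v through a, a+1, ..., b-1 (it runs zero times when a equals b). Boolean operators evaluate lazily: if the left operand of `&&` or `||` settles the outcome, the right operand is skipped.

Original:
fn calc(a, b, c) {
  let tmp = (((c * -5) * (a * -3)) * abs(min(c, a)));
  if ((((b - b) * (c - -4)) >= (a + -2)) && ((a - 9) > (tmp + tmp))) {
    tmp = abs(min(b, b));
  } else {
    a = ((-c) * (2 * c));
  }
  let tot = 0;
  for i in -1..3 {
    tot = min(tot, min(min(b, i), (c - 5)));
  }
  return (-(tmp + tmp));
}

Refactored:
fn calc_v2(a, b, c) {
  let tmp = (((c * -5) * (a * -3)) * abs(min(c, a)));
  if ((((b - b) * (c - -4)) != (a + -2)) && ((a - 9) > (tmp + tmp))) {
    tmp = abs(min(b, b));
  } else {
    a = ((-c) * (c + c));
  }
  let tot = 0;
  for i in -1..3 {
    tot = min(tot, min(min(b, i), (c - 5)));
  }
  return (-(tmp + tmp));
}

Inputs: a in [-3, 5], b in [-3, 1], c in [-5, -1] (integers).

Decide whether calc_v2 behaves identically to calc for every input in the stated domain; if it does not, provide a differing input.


Evaluate both at a=2, b=-3, c=-5.
calc: tmp = -750; ((((b - b) * (c - -4)) >= (a + -2)) && ((a - 9) > (tmp + tmp))) -> true; tmp = 3; tot = 0; [i=-1]; tot = -10; [i=0]; tot = -10; [i=1]; tot = -10; [i=2]; tot = -10; return -6
calc_v2: tmp = -750; ((((b - b) * (c - -4)) != (a + -2)) && ((a - 9) > (tmp + tmp))) -> false; a = -50; tot = 0; [i=-1]; tot = -10; [i=0]; tot = -10; [i=1]; tot = -10; [i=2]; tot = -10; return 1500
-6 vs 1500 — the two versions disagree here.
verdict: not equivalent; witness: a=2, b=-3, c=-5


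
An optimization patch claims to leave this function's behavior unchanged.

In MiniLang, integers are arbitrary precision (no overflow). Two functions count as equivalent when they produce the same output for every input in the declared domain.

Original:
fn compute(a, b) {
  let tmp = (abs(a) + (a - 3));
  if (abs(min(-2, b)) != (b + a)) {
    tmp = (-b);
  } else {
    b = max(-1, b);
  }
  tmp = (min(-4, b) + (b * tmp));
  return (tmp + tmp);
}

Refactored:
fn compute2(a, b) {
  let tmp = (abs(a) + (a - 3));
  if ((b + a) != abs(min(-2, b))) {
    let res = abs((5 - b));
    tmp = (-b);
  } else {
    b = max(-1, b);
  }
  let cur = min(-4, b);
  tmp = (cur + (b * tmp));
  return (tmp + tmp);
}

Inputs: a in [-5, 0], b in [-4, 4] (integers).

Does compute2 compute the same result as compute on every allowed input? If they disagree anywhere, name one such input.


Behavior is preserved: although constant usage differs; also min/max/abs usage differs; also arithmetic usage differs; also local variable names differ; also statement counts differ, the outputs never diverge.
Tracing a=-4, b=1: compute: tmp := -3 | (abs(min(-2, b)) != (b + a)): true | tmp := -1 | tmp := -5 | result -10 | compute2: tmp := -3 | ((b + a) != abs(min(-2, b))): true | res := 4 | tmp := -1 | cur := -4 | tmp := -5 | result -10 — matching result -10.
Across all 54 domain points the two functions coincide.
verdict: equivalent


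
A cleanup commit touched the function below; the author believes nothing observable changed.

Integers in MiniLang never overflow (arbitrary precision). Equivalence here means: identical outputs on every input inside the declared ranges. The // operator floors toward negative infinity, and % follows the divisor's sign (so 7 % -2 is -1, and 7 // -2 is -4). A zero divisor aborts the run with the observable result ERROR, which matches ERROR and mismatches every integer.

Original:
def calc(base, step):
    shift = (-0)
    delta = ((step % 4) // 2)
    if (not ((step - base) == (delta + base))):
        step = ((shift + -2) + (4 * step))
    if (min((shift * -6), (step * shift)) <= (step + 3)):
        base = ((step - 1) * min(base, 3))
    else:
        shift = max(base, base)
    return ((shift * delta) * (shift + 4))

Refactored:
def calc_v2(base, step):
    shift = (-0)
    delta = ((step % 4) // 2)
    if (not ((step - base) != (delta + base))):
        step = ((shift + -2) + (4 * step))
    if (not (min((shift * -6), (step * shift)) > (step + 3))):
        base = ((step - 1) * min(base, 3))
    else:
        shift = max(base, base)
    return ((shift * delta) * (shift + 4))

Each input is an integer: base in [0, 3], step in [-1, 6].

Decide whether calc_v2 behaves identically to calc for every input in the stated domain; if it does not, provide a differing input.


Consider the input base=1, step=-1.
calc: shift := 0 | delta := 1 | (not ((step - base) == (delta + base))): true | step := -6 | (min((shift * -6), (step * shift)) <= (step + 3)): false | shift := 1 | result 5
calc_v2: shift := 0 | delta := 1 | (not ((step - base) != (delta + base))): false | (not (min((shift * -6), (step * shift)) > (step + 3))): true | base := -2 | result 0
5 and 0 differ, so these are not the same function on this domain.
verdict: not equivalent; witness: base=1, step=-1


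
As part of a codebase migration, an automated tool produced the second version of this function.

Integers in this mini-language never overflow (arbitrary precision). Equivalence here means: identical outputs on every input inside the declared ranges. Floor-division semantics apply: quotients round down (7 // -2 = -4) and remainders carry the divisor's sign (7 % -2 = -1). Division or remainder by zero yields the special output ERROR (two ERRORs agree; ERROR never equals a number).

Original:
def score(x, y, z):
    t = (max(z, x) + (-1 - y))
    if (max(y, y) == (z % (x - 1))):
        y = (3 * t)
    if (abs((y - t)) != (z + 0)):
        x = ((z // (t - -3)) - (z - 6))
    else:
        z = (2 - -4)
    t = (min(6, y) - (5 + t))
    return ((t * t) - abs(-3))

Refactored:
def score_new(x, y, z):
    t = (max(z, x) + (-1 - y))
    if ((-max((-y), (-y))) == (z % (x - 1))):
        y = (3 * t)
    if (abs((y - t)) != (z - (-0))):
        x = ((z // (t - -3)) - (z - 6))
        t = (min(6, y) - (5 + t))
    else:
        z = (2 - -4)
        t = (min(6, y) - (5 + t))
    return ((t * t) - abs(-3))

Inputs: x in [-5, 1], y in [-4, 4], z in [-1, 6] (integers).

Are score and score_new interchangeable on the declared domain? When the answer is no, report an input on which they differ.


Equivalent. Whatever the rewrite altered, no input in the stated domain can expose a difference.
Every one of the 504 inputs gives matching results.
Tracing x=-4, y=-2, z=5: score: t=6, then (max(y, y) == (z % (x - 1))) is false, then (abs((y - t)) != (z + 0)) is true, then x=1, then t=-13, then returns 166 | score_new: t=6, then ((-max((-y), (-y))) == (z % (x - 1))) is false, then (abs((y - t)) != (z - (-0))) is true, then x=1, then t=-13, then returns 166 — matching result 166.
verdict: equivalent


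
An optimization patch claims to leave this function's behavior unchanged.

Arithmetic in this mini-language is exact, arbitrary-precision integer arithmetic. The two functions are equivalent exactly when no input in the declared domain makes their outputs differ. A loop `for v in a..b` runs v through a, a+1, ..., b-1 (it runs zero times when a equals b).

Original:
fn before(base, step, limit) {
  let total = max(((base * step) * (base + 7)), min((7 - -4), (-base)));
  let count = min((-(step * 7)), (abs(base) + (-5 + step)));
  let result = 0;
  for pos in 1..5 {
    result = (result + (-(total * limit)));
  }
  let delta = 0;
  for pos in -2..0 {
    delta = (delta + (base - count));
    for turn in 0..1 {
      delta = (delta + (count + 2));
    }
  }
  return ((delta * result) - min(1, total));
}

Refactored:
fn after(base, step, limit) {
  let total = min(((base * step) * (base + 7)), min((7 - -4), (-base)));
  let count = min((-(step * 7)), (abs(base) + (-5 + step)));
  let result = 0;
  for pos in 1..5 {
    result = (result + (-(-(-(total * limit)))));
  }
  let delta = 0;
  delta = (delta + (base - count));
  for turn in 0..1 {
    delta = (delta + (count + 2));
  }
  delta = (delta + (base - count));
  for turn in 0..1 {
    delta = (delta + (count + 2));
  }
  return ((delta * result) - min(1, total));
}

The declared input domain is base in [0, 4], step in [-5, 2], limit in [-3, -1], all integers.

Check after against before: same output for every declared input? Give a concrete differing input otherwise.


Consider the input base=1, step=-5, limit=-3.
before: total becomes -1; next count becomes -9; next result becomes 0; next at pos=1:; next result becomes -3; next at pos=2:; next result becomes -6; next at pos=3:; next result becomes -9; next at pos=4:; next result becomes -12; next delta becomes 0; next at pos=-2:; next delta becomes 10; next at turn=0:; next delta becomes 3; next at pos=-1:; next delta becomes 13; next at turn=0:; next delta becomes 6; next final value -71
after: total becomes -40; next count becomes -9; next result becomes 0; next at pos=1:; next result becomes -120; next at pos=2:; next result becomes -240; next at pos=3:; next result becomes -360; next at pos=4:; next result becomes -480; next delta becomes 0; next delta becomes 10; next at turn=0:; next delta becomes 3; next delta becomes 13; next at turn=0:; next delta becomes 6; next final value -2840
-71 != -2840, so the rewrite changes behavior.
verdict: not equivalent; witness: base=1, step=-5, limit=-3


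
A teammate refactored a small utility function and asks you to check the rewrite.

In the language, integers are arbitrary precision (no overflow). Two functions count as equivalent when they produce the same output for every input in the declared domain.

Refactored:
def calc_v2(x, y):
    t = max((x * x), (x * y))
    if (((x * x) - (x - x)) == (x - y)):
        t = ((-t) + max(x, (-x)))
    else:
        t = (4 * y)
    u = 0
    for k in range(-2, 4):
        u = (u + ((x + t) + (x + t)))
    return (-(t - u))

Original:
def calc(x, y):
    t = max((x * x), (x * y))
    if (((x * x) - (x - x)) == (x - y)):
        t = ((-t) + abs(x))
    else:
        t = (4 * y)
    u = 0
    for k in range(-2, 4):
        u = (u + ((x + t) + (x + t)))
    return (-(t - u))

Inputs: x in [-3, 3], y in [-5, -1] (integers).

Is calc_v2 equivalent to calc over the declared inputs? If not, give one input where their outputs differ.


The two are interchangeable: min/max/abs usage differs, and every declared input agrees.
One worked example (x=-1, y=-4) — calc: t := 4 | (((x * x) - (x - x)) == (x - y)): false | t := -16 | u := 0 | iter k=-2: | u := -34 | iter k=-1: | u := -68 | iter k=0: | u := -102 | iter k=1: | u := -136 | iter k=2: | u := -170 | iter k=3: | u := -204 | result -188; calc_v2: t := 4 | (((x * x) - (x - x)) == (x - y)): false | t := -16 | u := 0 | iter k=-2: | u := -34 | iter k=-1: | u := -68 | iter k=0: | u := -102 | iter k=1: | u := -136 | iter k=2: | u := -170 | iter k=3: | u := -204 | result -188; agreement on -188.
Every one of the 35 inputs gives matching results.
verdict: equivalent


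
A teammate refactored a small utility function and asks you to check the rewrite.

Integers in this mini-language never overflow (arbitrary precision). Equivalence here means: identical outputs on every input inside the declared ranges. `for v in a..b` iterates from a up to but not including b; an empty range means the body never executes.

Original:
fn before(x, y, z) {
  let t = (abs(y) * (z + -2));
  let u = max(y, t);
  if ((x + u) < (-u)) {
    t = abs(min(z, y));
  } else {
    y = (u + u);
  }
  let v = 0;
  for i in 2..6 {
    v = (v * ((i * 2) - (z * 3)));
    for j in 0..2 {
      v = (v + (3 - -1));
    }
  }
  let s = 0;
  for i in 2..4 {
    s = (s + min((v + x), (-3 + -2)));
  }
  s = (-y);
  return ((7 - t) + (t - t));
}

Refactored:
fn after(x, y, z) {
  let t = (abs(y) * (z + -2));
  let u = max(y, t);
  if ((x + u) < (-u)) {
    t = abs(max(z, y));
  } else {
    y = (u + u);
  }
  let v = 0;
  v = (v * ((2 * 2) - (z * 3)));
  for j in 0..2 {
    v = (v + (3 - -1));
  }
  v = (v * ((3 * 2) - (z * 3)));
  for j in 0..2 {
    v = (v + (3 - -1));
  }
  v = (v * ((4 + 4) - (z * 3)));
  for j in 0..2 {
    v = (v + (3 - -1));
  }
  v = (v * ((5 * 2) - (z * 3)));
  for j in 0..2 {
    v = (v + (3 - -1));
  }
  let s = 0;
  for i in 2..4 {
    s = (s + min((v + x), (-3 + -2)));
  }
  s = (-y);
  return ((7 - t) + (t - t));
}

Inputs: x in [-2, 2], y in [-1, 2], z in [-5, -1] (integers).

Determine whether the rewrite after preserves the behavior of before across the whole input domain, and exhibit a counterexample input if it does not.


These are not equivalent — on x=-2, y=-1, z=-5 the outputs split (2 vs 6).
before: t := -7 | u := -1 | ((x + u) < (-u)): true | t := 5 | v := 0 | iter i=2: | v := 0 | iter j=0: | v := 4 | iter j=1: | v := 8 | iter i=3: | v := 168 | iter j=0: | v := 172 | iter j=1: | v := 176 | iter i=4: | v := 4048 | iter j=0: | v := 4052 | iter j=1: | v := 4056 | iter i=5: | v := 101400 | iter j=0: | v := 101404 | iter j=1: | v := 101408 | s := 0 | iter i=2: | s := -5 | iter i=3: | s := -10 | s := 1 | result 2
after: t := -7 | u := -1 | ((x + u) < (-u)): true | t := 1 | v := 0 | v := 0 | iter j=0: | v := 4 | iter j=1: | v := 8 | v := 168 | iter j=0: | v := 172 | iter j=1: | v := 176 | v := 4048 | iter j=0: | v := 4052 | iter j=1: | v := 4056 | v := 101400 | iter j=0: | v := 101404 | iter j=1: | v := 101408 | s := 0 | iter i=2: | s := -5 | iter i=3: | s := -10 | s := 1 | result 6
verdict: not equivalent; witness: x=-2, y=-1, z=-5


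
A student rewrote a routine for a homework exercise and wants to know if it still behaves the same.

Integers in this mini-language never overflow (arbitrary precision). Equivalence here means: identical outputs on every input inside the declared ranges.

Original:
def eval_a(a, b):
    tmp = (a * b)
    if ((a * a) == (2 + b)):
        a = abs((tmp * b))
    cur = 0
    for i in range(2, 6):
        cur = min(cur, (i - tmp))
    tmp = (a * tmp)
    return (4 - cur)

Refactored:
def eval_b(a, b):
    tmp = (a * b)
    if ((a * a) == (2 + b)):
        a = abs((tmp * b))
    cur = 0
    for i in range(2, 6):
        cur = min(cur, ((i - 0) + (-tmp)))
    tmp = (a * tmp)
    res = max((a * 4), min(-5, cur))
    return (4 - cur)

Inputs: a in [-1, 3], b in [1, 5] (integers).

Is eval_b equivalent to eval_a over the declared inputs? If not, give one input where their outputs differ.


The suspicious-looking change has no observable effect anywhere in the declared ranges.
Tracing a=-1, b=3: eval_a: tmp becomes -3; next ((a * a) == (2 + b)) evaluates to false; next cur becomes 0; next at i=2:; next cur becomes 0; next at i=3:; next cur becomes 0; next at i=4:; next cur becomes 0; next at i=5:; next cur becomes 0; next tmp becomes 3; next final value 4 | eval_b: tmp becomes -3; next ((a * a) == (2 + b)) evaluates to false; next cur becomes 0; next at i=2:; next cur becomes 0; next at i=3:; next cur becomes 0; next at i=4:; next cur becomes 0; next at i=5:; next cur becomes 0; next tmp becomes 3; next res becomes -4; next final value 4 — matching result 4.
Checked all 25 inputs in the declared domain: the outputs agree on every one.
verdict: equivalent


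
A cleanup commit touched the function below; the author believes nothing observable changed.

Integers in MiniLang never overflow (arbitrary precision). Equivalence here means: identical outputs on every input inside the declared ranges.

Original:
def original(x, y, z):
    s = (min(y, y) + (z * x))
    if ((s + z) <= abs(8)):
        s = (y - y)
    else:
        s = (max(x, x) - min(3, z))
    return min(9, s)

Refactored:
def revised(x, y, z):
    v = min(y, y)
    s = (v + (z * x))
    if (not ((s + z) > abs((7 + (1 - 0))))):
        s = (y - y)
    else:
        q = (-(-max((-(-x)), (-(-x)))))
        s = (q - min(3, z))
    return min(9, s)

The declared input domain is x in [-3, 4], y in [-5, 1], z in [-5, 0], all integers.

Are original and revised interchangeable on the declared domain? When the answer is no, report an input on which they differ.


Equivalent — the differences include statement counts differ; arithmetic usage differs; comparison usage differs; local variable names differ; constant usage differs; boolean connective usage differs, yet no declared input distinguishes the two.
Spot check at x=0, y=-1, z=-3 — original: s = -1; ((s + z) <= abs(8)) -> true; s = 0; return 0. revised: v = -1; s = -1; (not ((s + z) > abs((7 + (1 - 0))))) -> true; s = 0; return 0. Both give 0.
Sweeping the whole domain (336 inputs) finds no disagreement.
verdict: equivalent
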